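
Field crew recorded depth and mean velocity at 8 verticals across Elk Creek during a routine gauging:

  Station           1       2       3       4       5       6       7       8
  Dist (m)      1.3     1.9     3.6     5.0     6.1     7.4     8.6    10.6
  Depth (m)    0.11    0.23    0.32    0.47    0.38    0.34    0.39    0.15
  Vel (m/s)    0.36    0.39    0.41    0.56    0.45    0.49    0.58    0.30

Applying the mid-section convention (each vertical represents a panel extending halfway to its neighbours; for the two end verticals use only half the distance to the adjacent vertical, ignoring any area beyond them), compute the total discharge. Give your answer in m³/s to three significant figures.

1.47 m³/s

w_1 = (1.9 − 1.3)/2 = 0.3 m; q_1 = 0.36 × 0.11 × 0.3 = 0.01188 m³/s
w_2 = (3.6 − 1.3)/2 = 1.15 m; q_2 = 0.39 × 0.23 × 1.15 = 0.1032 m³/s
w_3 = (5.0 − 1.9)/2 = 1.55 m; q_3 = 0.41 × 0.32 × 1.55 = 0.2034 m³/s
w_4 = (6.1 − 3.6)/2 = 1.25 m; q_4 = 0.56 × 0.47 × 1.25 = 0.3290 m³/s
w_5 = (7.4 − 5.0)/2 = 1.2 m; q_5 = 0.45 × 0.38 × 1.2 = 0.2052 m³/s
w_6 = (8.6 − 6.1)/2 = 1.25 m; q_6 = 0.49 × 0.34 × 1.25 = 0.2083 m³/s
w_7 = (10.6 − 7.4)/2 = 1.6 m; q_7 = 0.58 × 0.39 × 1.6 = 0.3619 m³/s
w_8 = (10.6 − 8.6)/2 = 1 m; q_8 = 0.30 × 0.15 × 1 = 0.04500 m³/s
Q = Σ qᵢ = 1.468 m³/s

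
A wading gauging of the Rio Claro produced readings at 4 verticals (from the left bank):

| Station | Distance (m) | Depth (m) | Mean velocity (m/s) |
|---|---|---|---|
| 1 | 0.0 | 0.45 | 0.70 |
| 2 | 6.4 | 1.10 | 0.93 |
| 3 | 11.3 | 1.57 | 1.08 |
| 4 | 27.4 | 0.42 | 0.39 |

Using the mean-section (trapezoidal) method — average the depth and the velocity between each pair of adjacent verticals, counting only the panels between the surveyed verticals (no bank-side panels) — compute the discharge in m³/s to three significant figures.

22.4 m³/s

Panel 1-2: Δb = 6.4 m, d̄ = (0.45+1.10)/2 = 0.775, v̄ = (0.70+0.93)/2 = 0.815 → q = 6.4×0.775×0.815 = 4.042 m³/s
Panel 2-3: Δb = 4.9 m, d̄ = (1.10+1.57)/2 = 1.335, v̄ = (0.93+1.08)/2 = 1.005 → q = 4.9×1.335×1.005 = 6.574 m³/s
Panel 3-4: Δb = 16.1 m, d̄ = (1.57+0.42)/2 = 0.995, v̄ = (1.08+0.39)/2 = 0.735 → q = 16.1×0.995×0.735 = 11.77 m³/s
Q = Σ q = 22.39 m³/s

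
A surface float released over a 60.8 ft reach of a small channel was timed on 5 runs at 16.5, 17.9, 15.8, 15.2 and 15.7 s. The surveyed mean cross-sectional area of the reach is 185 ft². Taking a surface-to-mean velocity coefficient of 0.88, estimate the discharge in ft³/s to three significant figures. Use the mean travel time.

t̄ = (16.5 + 17.9 + 15.8 + 15.2 + 15.7) / 5 = 16.22 s
v_surface = L / t̄ = 60.8 / 16.22 = 3.748 ft/s
v_mean = 0.88 × 3.748 = 3.299 ft/s
Q = A × v_mean = 185 × 3.299 = 610.2 ft³/s

610 ft³/s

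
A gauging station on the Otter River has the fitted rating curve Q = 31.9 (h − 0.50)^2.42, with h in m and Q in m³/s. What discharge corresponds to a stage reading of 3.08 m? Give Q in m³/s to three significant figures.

Q = 31.9 × (3.08 − 0.50)^2.42 = 31.9 × 2.58^2.42 = 316.2 m³/s

316 m³/s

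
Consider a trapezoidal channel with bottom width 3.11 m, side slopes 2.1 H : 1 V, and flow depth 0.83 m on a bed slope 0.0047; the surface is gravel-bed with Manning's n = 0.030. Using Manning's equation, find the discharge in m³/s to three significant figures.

A = (b + z·y)·y = (3.11 + 2.1×0.83)×0.83 = 4.028 m²
P = b + 2y√(1+z²) = 3.11 + 2×0.83×√(1+2.1²) = 6.971 m
R = A/P = 4.028/6.971 = 0.5778 m
Q = (1/n)·A·R^(2/3)·S^(1/2) = (1/0.030) × 4.028 × 0.5778^(2/3) × 0.0047^(1/2) = 6.386 m³/s

6.39 m³/s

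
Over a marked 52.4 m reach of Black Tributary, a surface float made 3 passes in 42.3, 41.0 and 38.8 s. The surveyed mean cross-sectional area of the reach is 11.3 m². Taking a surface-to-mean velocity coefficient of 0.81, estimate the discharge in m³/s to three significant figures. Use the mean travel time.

t̄ = (42.3 + 41.0 + 38.8) / 3 = 40.7 s
v_surface = L / t̄ = 52.4 / 40.7 = 1.287 m/s
v_mean = 0.81 × 1.287 = 1.043 m/s
Q = A × v_mean = 11.3 × 1.043 = 11.78 m³/s

11.8 m³/s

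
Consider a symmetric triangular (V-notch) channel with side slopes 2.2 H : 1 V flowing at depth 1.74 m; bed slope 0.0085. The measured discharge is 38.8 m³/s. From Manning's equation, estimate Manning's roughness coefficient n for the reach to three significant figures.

0.0135

A = z·y² = 2.2×1.74² = 6.661 m²
P = 2y√(1+z²) = 2×1.74×√(1+2.2²) = 8.410 m
R = A/P = 6.661/8.410 = 0.7920 m
n = (1/Q)·A·R^(2/3)·S^(1/2) = (1/38.8) × 6.661 × 0.8560 × 0.09220 = 0.01355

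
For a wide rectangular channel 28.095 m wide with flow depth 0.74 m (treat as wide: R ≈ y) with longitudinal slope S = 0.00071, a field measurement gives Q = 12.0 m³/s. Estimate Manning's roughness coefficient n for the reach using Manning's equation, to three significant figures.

0.0378

A = b·y = 28.095 × 0.74 = 20.79 m²
Wide channel: R ≈ y = 0.74 m
n = (1/Q)·A·R^(2/3)·S^(1/2) = (1/12.0) × 20.79 × 0.8181 × 0.02665 = 0.03777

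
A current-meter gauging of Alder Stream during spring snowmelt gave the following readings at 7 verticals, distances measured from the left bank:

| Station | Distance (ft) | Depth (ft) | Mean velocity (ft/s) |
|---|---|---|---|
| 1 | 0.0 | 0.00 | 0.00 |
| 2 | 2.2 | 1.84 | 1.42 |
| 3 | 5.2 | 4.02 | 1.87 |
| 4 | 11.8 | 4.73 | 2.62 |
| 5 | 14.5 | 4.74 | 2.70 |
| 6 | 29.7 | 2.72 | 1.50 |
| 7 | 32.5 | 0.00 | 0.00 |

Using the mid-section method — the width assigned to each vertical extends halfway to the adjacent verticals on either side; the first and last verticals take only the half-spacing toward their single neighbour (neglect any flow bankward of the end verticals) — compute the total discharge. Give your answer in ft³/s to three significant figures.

w_2 = (5.2 − 0.0)/2 = 2.6 ft; q_2 = 1.42 × 1.84 × 2.6 = 6.793 ft³/s
w_3 = (11.8 − 2.2)/2 = 4.8 ft; q_3 = 1.87 × 4.02 × 4.8 = 36.08 ft³/s
w_4 = (14.5 − 5.2)/2 = 4.65 ft; q_4 = 2.62 × 4.73 × 4.65 = 57.63 ft³/s
w_5 = (29.7 − 11.8)/2 = 8.95 ft; q_5 = 2.70 × 4.74 × 8.95 = 114.5 ft³/s
w_6 = (32.5 − 14.5)/2 = 9 ft; q_6 = 1.50 × 2.72 × 9 = 36.72 ft³/s
Stations 1, 7 contribute zero (depth or velocity is 0).
Q = Σ qᵢ = 251.8 ft³/s

252 ft³/s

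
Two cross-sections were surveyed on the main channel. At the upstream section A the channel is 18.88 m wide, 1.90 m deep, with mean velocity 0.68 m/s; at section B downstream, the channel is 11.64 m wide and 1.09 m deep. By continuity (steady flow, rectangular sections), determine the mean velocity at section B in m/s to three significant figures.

1.92 m/s

Q = A₁V₁ = (18.88×1.90) × 0.68 = 24.39 m³/s
A₂ = 11.64 × 1.09 = 12.69 m²
V₂ = Q/A₂ = 24.39/12.69 = 1.923 m/s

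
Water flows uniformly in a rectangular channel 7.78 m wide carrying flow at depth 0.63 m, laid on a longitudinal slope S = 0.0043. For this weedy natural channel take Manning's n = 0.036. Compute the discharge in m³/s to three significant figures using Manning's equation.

A = b·y = 7.78 × 0.63 = 4.901 m²
P = b + 2y = 7.78 + 2×0.63 = 9.040 m
R = A/P = 4.901/9.040 = 0.5422 m
Q = (1/n)·A·R^(2/3)·S^(1/2) = (1/0.036) × 4.901 × 0.5422^(2/3) × 0.0043^(1/2) = 5.936 m³/s

5.94 m³/s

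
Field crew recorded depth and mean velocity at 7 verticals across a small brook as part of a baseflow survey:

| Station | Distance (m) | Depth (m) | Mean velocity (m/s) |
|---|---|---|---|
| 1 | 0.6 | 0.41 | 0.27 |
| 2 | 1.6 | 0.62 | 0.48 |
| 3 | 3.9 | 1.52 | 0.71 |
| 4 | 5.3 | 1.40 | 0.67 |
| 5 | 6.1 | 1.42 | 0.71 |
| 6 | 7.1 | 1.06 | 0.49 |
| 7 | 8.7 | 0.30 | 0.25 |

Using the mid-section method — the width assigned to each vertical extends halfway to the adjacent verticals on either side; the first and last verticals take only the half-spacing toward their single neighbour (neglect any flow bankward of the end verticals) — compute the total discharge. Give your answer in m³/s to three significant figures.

5.22 m³/s

w_1 = (1.6 − 0.6)/2 = 0.5 m; q_1 = 0.27 × 0.41 × 0.5 = 0.05535 m³/s
w_2 = (3.9 − 0.6)/2 = 1.65 m; q_2 = 0.48 × 0.62 × 1.65 = 0.4910 m³/s
w_3 = (5.3 − 1.6)/2 = 1.85 m; q_3 = 0.71 × 1.52 × 1.85 = 1.997 m³/s
w_4 = (6.1 − 3.9)/2 = 1.1 m; q_4 = 0.67 × 1.40 × 1.1 = 1.032 m³/s
w_5 = (7.1 − 5.3)/2 = 0.9 m; q_5 = 0.71 × 1.42 × 0.9 = 0.9074 m³/s
w_6 = (8.7 − 6.1)/2 = 1.3 m; q_6 = 0.49 × 1.06 × 1.3 = 0.6752 m³/s
w_7 = (8.7 − 7.1)/2 = 0.8 m; q_7 = 0.25 × 0.30 × 0.8 = 0.06000 m³/s
Q = Σ qᵢ = 5.217 m³/s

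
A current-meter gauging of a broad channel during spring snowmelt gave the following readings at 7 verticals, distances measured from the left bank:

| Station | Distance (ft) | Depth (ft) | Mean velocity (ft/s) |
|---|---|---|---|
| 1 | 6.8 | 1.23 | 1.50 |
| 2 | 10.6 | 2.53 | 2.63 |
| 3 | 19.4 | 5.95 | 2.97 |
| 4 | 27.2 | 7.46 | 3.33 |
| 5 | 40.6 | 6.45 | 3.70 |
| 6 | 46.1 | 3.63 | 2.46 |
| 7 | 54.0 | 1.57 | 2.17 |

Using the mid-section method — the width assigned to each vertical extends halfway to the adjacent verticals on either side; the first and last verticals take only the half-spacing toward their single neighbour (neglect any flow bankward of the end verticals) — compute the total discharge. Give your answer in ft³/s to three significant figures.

754 ft³/s

w_1 = (10.6 − 6.8)/2 = 1.9 ft; q_1 = 1.50 × 1.23 × 1.9 = 3.506 ft³/s
w_2 = (19.4 − 6.8)/2 = 6.3 ft; q_2 = 2.63 × 2.53 × 6.3 = 41.92 ft³/s
w_3 = (27.2 − 10.6)/2 = 8.3 ft; q_3 = 2.97 × 5.95 × 8.3 = 146.7 ft³/s
w_4 = (40.6 − 19.4)/2 = 10.6 ft; q_4 = 3.33 × 7.46 × 10.6 = 263.3 ft³/s
w_5 = (46.1 − 27.2)/2 = 9.45 ft; q_5 = 3.70 × 6.45 × 9.45 = 225.5 ft³/s
w_6 = (54.0 − 40.6)/2 = 6.7 ft; q_6 = 2.46 × 3.63 × 6.7 = 59.83 ft³/s
w_7 = (54.0 − 46.1)/2 = 3.95 ft; q_7 = 2.17 × 1.57 × 3.95 = 13.46 ft³/s
Q = Σ qᵢ = 754.2 ft³/s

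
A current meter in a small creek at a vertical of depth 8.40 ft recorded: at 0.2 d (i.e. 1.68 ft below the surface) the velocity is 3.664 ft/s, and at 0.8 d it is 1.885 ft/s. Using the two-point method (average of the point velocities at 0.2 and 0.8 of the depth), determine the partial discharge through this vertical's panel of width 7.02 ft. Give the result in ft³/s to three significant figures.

v̄ = (3.664 + 1.885) / 2 = 2.775 ft/s
q = v̄ × d × w = 2.775 × 8.40 × 7.02 = 163.6 ft³/s

164 ft³/s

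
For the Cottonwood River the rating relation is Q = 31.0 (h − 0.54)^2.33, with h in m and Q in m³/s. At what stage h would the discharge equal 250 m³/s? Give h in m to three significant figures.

h − h₀ = (Q/C)^(1/b) = (250/31.0)^(1/2.33) = 2.450 m
h = 0.54 + 2.450 = 2.990 m

2.99 m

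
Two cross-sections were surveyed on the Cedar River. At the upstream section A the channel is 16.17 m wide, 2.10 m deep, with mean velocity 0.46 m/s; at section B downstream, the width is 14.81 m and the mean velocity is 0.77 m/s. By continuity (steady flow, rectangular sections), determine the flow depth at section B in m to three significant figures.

Q = A₁V₁ = (16.17×2.10) × 0.46 = 15.62 m³/s
d₂ = Q/(b₂ V₂) = 15.62/(14.81×0.77) = 1.370 m

1.37 m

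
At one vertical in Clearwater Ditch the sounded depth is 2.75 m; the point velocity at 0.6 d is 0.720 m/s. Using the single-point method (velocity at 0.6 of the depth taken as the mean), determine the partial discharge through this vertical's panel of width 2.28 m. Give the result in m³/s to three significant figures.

4.51 m³/s

v̄ = v₀.₆ = 0.720 m/s
q = v̄ × d × w = 0.7200 × 2.75 × 2.28 = 4.514 m³/s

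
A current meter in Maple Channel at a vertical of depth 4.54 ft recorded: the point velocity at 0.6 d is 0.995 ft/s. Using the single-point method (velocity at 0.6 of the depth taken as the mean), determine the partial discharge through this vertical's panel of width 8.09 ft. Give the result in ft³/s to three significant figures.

36.5 ft³/s

v̄ = v₀.₆ = 0.995 ft/s
q = v̄ × d × w = 0.9950 × 4.54 × 8.09 = 36.54 ft³/s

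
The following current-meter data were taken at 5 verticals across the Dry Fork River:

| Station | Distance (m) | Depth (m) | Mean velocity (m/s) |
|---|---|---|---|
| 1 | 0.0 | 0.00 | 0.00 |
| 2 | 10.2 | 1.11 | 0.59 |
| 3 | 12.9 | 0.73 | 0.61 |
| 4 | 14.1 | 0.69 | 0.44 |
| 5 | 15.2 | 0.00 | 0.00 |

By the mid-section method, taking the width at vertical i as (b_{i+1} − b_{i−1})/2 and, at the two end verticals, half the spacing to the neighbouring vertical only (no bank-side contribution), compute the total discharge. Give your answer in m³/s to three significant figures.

5.44 m³/s

w_2 = (12.9 − 0.0)/2 = 6.45 m; q_2 = 0.59 × 1.11 × 6.45 = 4.224 m³/s
w_3 = (14.1 − 10.2)/2 = 1.95 m; q_3 = 0.61 × 0.73 × 1.95 = 0.8683 m³/s
w_4 = (15.2 − 12.9)/2 = 1.15 m; q_4 = 0.44 × 0.69 × 1.15 = 0.3491 m³/s
Stations 1, 5 contribute zero (depth or velocity is 0).
Q = Σ qᵢ = 5.442 m³/s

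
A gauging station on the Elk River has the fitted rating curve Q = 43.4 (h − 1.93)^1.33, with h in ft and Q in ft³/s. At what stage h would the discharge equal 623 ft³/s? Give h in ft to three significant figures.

9.34 ft

h − h₀ = (Q/C)^(1/b) = (623/43.4)^(1/1.33) = 7.412 ft
h = 1.93 + 7.412 = 9.342 ft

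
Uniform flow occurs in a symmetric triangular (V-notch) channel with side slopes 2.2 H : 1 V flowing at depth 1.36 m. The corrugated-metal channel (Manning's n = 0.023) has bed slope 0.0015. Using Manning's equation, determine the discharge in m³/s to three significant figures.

A = z·y² = 2.2×1.36² = 4.069 m²
P = 2y√(1+z²) = 2×1.36×√(1+2.2²) = 6.573 m
R = A/P = 4.069/6.573 = 0.6190 m
Q = (1/n)·A·R^(2/3)·S^(1/2) = (1/0.023) × 4.069 × 0.6190^(2/3) × 0.0015^(1/2) = 4.977 m³/s

4.98 m³/s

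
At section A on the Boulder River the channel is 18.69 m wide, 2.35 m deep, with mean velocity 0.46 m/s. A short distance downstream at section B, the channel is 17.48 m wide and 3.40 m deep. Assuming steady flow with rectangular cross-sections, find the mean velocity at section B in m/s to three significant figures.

Q = A₁V₁ = (18.69×2.35) × 0.46 = 20.20 m³/s
A₂ = 17.48 × 3.40 = 59.43 m²
V₂ = Q/A₂ = 20.20/59.43 = 0.3399 m/s

0.340 m/s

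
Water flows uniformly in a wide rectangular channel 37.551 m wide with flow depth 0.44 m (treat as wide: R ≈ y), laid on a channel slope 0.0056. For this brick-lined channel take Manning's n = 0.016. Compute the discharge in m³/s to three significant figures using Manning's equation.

A = b·y = 37.551 × 0.44 = 16.52 m²
Wide channel: R ≈ y = 0.44 m
Q = (1/n)·A·R^(2/3)·S^(1/2) = (1/0.016) × 16.52 × 0.4400^(2/3) × 0.0056^(1/2) = 44.70 m³/s

44.7 m³/s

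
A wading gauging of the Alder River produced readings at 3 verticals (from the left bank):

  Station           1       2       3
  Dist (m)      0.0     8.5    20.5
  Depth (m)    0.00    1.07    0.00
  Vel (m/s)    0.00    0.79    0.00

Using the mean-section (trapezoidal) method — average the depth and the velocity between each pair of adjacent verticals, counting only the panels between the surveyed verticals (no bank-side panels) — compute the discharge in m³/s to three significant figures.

Panel 1-2: Δb = 8.5 m, d̄ = (0.00+1.07)/2 = 0.535, v̄ = (0.00+0.79)/2 = 0.395 → q = 8.5×0.535×0.395 = 1.796 m³/s
Panel 2-3: Δb = 12 m, d̄ = (1.07+0.00)/2 = 0.535, v̄ = (0.79+0.00)/2 = 0.395 → q = 12×0.535×0.395 = 2.536 m³/s
Q = Σ q = 4.332 m³/s

4.33 m³/s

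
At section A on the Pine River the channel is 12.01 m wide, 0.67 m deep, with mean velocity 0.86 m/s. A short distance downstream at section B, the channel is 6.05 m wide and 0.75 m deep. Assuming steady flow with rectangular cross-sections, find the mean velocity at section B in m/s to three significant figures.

Q = A₁V₁ = (12.01×0.67) × 0.86 = 6.920 m³/s
A₂ = 6.05 × 0.75 = 4.538 m²
V₂ = Q/A₂ = 6.920/4.538 = 1.525 m/s

1.53 m/s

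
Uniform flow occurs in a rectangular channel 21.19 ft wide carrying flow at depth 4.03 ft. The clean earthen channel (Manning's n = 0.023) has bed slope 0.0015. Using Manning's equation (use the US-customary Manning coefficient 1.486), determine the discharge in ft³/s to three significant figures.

436 ft³/s

A = b·y = 21.19 × 4.03 = 85.40 ft²
P = b + 2y = 21.19 + 2×4.03 = 29.25 ft
R = A/P = 85.40/29.25 = 2.920 ft
Q = (1.486/n)·A·R^(2/3)·S^(1/2) = (1.486/0.023) × 85.40 × 2.920^(2/3) × 0.0015^(1/2) = 436.5 ft³/s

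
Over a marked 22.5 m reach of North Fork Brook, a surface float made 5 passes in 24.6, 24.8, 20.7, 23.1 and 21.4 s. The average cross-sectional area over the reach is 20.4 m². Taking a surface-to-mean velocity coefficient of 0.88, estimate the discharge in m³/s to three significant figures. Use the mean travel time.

17.6 m³/s

t̄ = (24.6 + 24.8 + 20.7 + 23.1 + 21.4) / 5 = 22.92 s
v_surface = L / t̄ = 22.5 / 22.92 = 0.9817 m/s
v_mean = 0.88 × 0.9817 = 0.8639 m/s
Q = A × v_mean = 20.4 × 0.8639 = 17.62 m³/s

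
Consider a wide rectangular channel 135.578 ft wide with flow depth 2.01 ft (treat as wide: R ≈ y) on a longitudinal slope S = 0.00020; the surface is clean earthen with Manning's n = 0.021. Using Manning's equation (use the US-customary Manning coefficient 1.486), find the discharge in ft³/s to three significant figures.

434 ft³/s

A = b·y = 135.578 × 2.01 = 272.5 ft²
Wide channel: R ≈ y = 2.01 ft
Q = (1.486/n)·A·R^(2/3)·S^(1/2) = (1.486/0.021) × 272.5 × 2.010^(2/3) × 0.00020^(1/2) = 434.3 ft³/s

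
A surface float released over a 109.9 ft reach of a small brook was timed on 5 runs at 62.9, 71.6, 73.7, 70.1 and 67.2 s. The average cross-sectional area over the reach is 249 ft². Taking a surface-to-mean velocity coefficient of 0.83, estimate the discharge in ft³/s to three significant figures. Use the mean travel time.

329 ft³/s

t̄ = (62.9 + 71.6 + 73.7 + 70.1 + 67.2) / 5 = 69.1 s
v_surface = L / t̄ = 109.9 / 69.1 = 1.590 ft/s
v_mean = 0.83 × 1.590 = 1.320 ft/s
Q = A × v_mean = 249 × 1.320 = 328.7 ft³/s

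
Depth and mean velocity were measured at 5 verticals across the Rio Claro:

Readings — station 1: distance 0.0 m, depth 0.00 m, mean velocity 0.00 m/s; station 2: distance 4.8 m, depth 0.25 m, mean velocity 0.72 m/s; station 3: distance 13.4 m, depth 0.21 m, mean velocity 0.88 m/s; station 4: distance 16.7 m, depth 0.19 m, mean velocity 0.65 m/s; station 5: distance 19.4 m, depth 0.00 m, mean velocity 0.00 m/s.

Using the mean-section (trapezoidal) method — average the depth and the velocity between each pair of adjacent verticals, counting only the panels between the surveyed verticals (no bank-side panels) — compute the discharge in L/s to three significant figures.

2390 L/s

Panel 1-2: Δb = 4.8 m, d̄ = (0.00+0.25)/2 = 0.125, v̄ = (0.00+0.72)/2 = 0.36 → q = 4.8×0.125×0.36 = 0.2160 m³/s
Panel 2-3: Δb = 8.6 m, d̄ = (0.25+0.21)/2 = 0.23, v̄ = (0.72+0.88)/2 = 0.8 → q = 8.6×0.23×0.8 = 1.582 m³/s
Panel 3-4: Δb = 3.3 m, d̄ = (0.21+0.19)/2 = 0.2, v̄ = (0.88+0.65)/2 = 0.765 → q = 3.3×0.2×0.765 = 0.5049 m³/s
Panel 4-5: Δb = 2.7 m, d̄ = (0.19+0.00)/2 = 0.095, v̄ = (0.65+0.00)/2 = 0.325 → q = 2.7×0.095×0.325 = 0.08336 m³/s
Q = Σ q = 2.387 m³/s
= 2.387 × 1000 = 2387 L/s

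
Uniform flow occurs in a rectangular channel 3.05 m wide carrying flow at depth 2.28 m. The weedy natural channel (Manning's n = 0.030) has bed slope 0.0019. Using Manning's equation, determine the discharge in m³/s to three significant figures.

9.51 m³/s

A = b·y = 3.05 × 2.28 = 6.954 m²
P = b + 2y = 3.05 + 2×2.28 = 7.610 m
R = A/P = 6.954/7.610 = 0.9138 m
Q = (1/n)·A·R^(2/3)·S^(1/2) = (1/0.030) × 6.954 × 0.9138^(2/3) × 0.0019^(1/2) = 9.515 m³/s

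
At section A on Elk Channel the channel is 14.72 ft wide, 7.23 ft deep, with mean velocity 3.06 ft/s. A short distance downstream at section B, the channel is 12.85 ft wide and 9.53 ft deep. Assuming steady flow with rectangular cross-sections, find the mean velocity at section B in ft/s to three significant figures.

Q = A₁V₁ = (14.72×7.23) × 3.06 = 325.7 ft³/s
A₂ = 12.85 × 9.53 = 122.5 ft²
V₂ = Q/A₂ = 325.7/122.5 = 2.659 ft/s

2.66 ft/s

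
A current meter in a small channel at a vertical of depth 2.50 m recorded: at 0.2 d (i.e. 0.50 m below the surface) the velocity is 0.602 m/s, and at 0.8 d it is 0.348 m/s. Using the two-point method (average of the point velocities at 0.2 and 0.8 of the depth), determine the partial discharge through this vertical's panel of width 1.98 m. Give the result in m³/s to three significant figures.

2.35 m³/s

v̄ = (0.602 + 0.348) / 2 = 0.4750 m/s
q = v̄ × d × w = 0.4750 × 2.50 × 1.98 = 2.351 m³/s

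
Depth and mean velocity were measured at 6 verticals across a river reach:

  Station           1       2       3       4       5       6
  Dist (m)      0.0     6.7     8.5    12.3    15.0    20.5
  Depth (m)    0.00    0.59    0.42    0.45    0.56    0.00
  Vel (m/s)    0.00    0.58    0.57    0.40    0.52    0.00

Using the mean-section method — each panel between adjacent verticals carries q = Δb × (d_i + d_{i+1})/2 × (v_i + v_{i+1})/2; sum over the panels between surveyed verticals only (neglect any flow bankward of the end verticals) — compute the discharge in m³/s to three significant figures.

Panel 1-2: Δb = 6.7 m, d̄ = (0.00+0.59)/2 = 0.295, v̄ = (0.00+0.58)/2 = 0.29 → q = 6.7×0.295×0.29 = 0.5732 m³/s
Panel 2-3: Δb = 1.8 m, d̄ = (0.59+0.42)/2 = 0.505, v̄ = (0.58+0.57)/2 = 0.575 → q = 1.8×0.505×0.575 = 0.5227 m³/s
Panel 3-4: Δb = 3.8 m, d̄ = (0.42+0.45)/2 = 0.435, v̄ = (0.57+0.40)/2 = 0.485 → q = 3.8×0.435×0.485 = 0.8017 m³/s
Panel 4-5: Δb = 2.7 m, d̄ = (0.45+0.56)/2 = 0.505, v̄ = (0.40+0.52)/2 = 0.46 → q = 2.7×0.505×0.46 = 0.6272 m³/s
Panel 5-6: Δb = 5.5 m, d̄ = (0.56+0.00)/2 = 0.28, v̄ = (0.52+0.00)/2 = 0.26 → q = 5.5×0.28×0.26 = 0.4004 m³/s
Q = Σ q = 2.925 m³/s

2.93 m³/s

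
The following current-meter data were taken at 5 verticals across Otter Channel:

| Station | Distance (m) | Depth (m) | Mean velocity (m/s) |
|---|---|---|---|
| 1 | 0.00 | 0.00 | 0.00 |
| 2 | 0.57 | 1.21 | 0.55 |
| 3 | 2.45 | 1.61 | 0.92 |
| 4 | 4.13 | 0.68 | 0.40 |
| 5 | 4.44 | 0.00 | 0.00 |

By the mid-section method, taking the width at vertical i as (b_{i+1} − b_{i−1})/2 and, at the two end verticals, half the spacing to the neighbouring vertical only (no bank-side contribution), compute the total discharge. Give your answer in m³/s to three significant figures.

3.72 m³/s

w_2 = (2.45 − 0.00)/2 = 1.225 m; q_2 = 0.55 × 1.21 × 1.225 = 0.8152 m³/s
w_3 = (4.13 − 0.57)/2 = 1.78 m; q_3 = 0.92 × 1.61 × 1.78 = 2.637 m³/s
w_4 = (4.44 − 2.45)/2 = 0.995 m; q_4 = 0.40 × 0.68 × 0.995 = 0.2706 m³/s
Stations 1, 5 contribute zero (depth or velocity is 0).
Q = Σ qᵢ = 3.722 m³/s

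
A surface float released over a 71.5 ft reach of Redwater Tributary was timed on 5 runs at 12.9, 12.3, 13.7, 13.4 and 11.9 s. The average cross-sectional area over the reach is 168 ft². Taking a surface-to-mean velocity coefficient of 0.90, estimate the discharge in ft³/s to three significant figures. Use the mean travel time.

t̄ = (12.9 + 12.3 + 13.7 + 13.4 + 11.9) / 5 = 12.84 s
v_surface = L / t̄ = 71.5 / 12.84 = 5.569 ft/s
v_mean = 0.90 × 5.569 = 5.012 ft/s
Q = A × v_mean = 168 × 5.012 = 842.0 ft³/s

842 ft³/s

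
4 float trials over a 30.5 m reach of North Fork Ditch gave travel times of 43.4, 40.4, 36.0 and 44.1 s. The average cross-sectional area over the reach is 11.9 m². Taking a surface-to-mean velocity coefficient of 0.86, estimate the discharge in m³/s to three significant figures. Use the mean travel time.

t̄ = (43.4 + 40.4 + 36.0 + 44.1) / 4 = 40.975 s
v_surface = L / t̄ = 30.5 / 40.975 = 0.7444 m/s
v_mean = 0.86 × 0.7444 = 0.6401 m/s
Q = A × v_mean = 11.9 × 0.6401 = 7.618 m³/s

7.62 m³/s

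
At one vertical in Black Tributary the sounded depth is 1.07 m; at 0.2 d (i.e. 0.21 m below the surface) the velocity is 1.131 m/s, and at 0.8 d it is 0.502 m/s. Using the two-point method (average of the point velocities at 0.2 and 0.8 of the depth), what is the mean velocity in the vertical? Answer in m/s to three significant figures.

0.817 m/s

v̄ = (1.131 + 0.502) / 2 = 0.8165 m/s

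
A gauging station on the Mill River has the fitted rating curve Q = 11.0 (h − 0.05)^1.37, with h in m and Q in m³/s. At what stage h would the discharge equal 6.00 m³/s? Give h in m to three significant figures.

0.692 m

h − h₀ = (Q/C)^(1/b) = (6.00/11.0)^(1/1.37) = 0.6425 m
h = 0.05 + 0.6425 = 0.6925 m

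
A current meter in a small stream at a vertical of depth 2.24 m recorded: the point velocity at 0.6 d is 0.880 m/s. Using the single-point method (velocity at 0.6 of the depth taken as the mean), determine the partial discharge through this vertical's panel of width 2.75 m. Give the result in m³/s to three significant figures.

v̄ = v₀.₆ = 0.880 m/s
q = v̄ × d × w = 0.8800 × 2.24 × 2.75 = 5.421 m³/s

5.42 m³/s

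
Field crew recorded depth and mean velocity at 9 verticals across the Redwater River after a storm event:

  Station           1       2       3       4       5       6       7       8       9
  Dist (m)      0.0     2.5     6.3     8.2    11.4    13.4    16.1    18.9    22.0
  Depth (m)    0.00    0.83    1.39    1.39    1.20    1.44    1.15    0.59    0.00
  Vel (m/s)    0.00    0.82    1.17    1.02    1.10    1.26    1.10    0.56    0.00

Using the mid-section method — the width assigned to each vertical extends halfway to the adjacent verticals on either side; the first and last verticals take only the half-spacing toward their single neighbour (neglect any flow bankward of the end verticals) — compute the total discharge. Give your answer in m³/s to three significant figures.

w_2 = (6.3 − 0.0)/2 = 3.15 m; q_2 = 0.82 × 0.83 × 3.15 = 2.144 m³/s
w_3 = (8.2 − 2.5)/2 = 2.85 m; q_3 = 1.17 × 1.39 × 2.85 = 4.635 m³/s
w_4 = (11.4 − 6.3)/2 = 2.55 m; q_4 = 1.02 × 1.39 × 2.55 = 3.615 m³/s
w_5 = (13.4 − 8.2)/2 = 2.6 m; q_5 = 1.10 × 1.20 × 2.6 = 3.432 m³/s
w_6 = (16.1 − 11.4)/2 = 2.35 m; q_6 = 1.26 × 1.44 × 2.35 = 4.264 m³/s
w_7 = (18.9 − 13.4)/2 = 2.75 m; q_7 = 1.10 × 1.15 × 2.75 = 3.479 m³/s
w_8 = (22.0 − 16.1)/2 = 2.95 m; q_8 = 0.56 × 0.59 × 2.95 = 0.9747 m³/s
Stations 1, 9 contribute zero (depth or velocity is 0).
Q = Σ qᵢ = 22.54 m³/s

22.5 m³/s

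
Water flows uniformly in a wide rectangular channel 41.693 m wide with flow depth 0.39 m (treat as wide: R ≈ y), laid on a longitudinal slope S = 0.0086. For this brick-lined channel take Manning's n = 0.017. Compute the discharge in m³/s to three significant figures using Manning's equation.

A = b·y = 41.693 × 0.39 = 16.26 m²
Wide channel: R ≈ y = 0.39 m
Q = (1/n)·A·R^(2/3)·S^(1/2) = (1/0.017) × 16.26 × 0.3900^(2/3) × 0.0086^(1/2) = 47.35 m³/s

47.3 m³/s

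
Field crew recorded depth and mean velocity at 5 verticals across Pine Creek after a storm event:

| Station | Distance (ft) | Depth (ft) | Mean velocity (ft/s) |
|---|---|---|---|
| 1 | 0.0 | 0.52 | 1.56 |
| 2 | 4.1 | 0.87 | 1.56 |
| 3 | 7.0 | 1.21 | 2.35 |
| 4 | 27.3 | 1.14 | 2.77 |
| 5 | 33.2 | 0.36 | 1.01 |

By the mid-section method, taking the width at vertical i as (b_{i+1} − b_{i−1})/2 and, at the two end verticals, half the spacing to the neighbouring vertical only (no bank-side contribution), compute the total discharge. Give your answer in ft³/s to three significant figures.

81.8 ft³/s

w_1 = (4.1 − 0.0)/2 = 2.05 ft; q_1 = 1.56 × 0.52 × 2.05 = 1.663 ft³/s
w_2 = (7.0 − 0.0)/2 = 3.5 ft; q_2 = 1.56 × 0.87 × 3.5 = 4.750 ft³/s
w_3 = (27.3 − 4.1)/2 = 11.6 ft; q_3 = 2.35 × 1.21 × 11.6 = 32.98 ft³/s
w_4 = (33.2 − 7.0)/2 = 13.1 ft; q_4 = 2.77 × 1.14 × 13.1 = 41.37 ft³/s
w_5 = (33.2 − 27.3)/2 = 2.95 ft; q_5 = 1.01 × 0.36 × 2.95 = 1.073 ft³/s
Q = Σ qᵢ = 81.84 ft³/s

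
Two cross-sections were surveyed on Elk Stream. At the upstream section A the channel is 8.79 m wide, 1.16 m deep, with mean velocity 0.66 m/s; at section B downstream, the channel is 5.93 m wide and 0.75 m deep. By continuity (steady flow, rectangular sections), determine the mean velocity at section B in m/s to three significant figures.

1.51 m/s

Q = A₁V₁ = (8.79×1.16) × 0.66 = 6.730 m³/s
A₂ = 5.93 × 0.75 = 4.448 m²
V₂ = Q/A₂ = 6.730/4.448 = 1.513 m/s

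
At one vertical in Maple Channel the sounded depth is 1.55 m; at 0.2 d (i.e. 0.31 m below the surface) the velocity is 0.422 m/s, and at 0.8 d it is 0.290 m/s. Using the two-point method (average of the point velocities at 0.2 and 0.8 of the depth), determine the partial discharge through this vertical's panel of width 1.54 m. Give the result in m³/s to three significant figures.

v̄ = (0.422 + 0.290) / 2 = 0.3560 m/s
q = v̄ × d × w = 0.3560 × 1.55 × 1.54 = 0.8498 m³/s

0.850 m³/s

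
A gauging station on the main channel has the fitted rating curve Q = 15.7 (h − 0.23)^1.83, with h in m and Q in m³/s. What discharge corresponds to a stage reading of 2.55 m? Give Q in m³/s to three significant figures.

Q = 15.7 × (2.55 − 0.23)^1.83 = 15.7 × 2.32^1.83 = 73.24 m³/s

73.2 m³/s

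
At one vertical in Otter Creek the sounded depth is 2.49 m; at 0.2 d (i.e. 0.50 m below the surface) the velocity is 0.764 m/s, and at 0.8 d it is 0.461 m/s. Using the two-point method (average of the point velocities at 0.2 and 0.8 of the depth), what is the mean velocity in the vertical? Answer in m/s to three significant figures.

0.613 m/s

v̄ = (0.764 + 0.461) / 2 = 0.6125 m/s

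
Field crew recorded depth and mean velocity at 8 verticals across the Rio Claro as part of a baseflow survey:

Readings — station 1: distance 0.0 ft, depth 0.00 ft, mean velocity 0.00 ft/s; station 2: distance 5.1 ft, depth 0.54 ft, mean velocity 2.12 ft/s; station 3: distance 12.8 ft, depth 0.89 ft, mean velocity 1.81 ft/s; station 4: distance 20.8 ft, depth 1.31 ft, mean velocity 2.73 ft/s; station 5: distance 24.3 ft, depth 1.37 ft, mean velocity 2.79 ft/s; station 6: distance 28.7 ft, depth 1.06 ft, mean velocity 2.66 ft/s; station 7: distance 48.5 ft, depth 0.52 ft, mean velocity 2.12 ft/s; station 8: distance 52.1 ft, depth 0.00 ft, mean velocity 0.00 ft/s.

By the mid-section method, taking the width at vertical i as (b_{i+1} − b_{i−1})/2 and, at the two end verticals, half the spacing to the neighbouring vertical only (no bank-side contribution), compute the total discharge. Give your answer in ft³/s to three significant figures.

w_2 = (12.8 − 0.0)/2 = 6.4 ft; q_2 = 2.12 × 0.54 × 6.4 = 7.327 ft³/s
w_3 = (20.8 − 5.1)/2 = 7.85 ft; q_3 = 1.81 × 0.89 × 7.85 = 12.65 ft³/s
w_4 = (24.3 − 12.8)/2 = 5.75 ft; q_4 = 2.73 × 1.31 × 5.75 = 20.56 ft³/s
w_5 = (28.7 − 20.8)/2 = 3.95 ft; q_5 = 2.79 × 1.37 × 3.95 = 15.10 ft³/s
w_6 = (48.5 − 24.3)/2 = 12.1 ft; q_6 = 2.66 × 1.06 × 12.1 = 34.12 ft³/s
w_7 = (52.1 − 28.7)/2 = 11.7 ft; q_7 = 2.12 × 0.52 × 11.7 = 12.90 ft³/s
Stations 1, 8 contribute zero (depth or velocity is 0).
Q = Σ qᵢ = 102.6 ft³/s

103 ft³/s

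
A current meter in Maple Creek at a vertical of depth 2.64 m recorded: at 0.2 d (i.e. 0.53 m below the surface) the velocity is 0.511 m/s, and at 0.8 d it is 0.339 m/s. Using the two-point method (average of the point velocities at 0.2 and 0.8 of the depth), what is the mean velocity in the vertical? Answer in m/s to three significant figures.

0.425 m/s

v̄ = (0.511 + 0.339) / 2 = 0.4250 m/s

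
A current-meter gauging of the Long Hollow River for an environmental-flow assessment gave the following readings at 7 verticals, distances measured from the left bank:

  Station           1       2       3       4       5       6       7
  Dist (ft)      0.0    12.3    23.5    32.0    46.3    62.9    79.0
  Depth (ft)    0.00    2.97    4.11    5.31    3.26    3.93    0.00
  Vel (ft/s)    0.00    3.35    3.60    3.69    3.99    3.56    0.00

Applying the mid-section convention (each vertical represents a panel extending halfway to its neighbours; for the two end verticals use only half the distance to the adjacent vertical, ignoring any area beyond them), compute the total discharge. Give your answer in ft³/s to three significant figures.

916 ft³/s

w_2 = (23.5 − 0.0)/2 = 11.75 ft; q_2 = 3.35 × 2.97 × 11.75 = 116.9 ft³/s
w_3 = (32.0 − 12.3)/2 = 9.85 ft; q_3 = 3.60 × 4.11 × 9.85 = 145.7 ft³/s
w_4 = (46.3 − 23.5)/2 = 11.4 ft; q_4 = 3.69 × 5.31 × 11.4 = 223.4 ft³/s
w_5 = (62.9 − 32.0)/2 = 15.45 ft; q_5 = 3.99 × 3.26 × 15.45 = 201.0 ft³/s
w_6 = (79.0 − 46.3)/2 = 16.35 ft; q_6 = 3.56 × 3.93 × 16.35 = 228.7 ft³/s
Stations 1, 7 contribute zero (depth or velocity is 0).
Q = Σ qᵢ = 915.7 ft³/s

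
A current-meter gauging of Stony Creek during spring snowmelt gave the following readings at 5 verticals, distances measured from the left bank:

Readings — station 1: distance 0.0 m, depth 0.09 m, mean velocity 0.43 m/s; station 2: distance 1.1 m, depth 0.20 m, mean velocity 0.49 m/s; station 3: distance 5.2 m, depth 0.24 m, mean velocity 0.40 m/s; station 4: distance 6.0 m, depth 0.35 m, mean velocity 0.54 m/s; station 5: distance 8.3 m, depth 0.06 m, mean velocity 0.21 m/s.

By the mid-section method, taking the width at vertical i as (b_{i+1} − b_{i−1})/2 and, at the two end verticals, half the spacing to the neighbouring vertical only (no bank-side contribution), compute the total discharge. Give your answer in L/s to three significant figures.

819 L/s

w_1 = (1.1 − 0.0)/2 = 0.55 m; q_1 = 0.43 × 0.09 × 0.55 = 0.02129 m³/s
w_2 = (5.2 − 0.0)/2 = 2.6 m; q_2 = 0.49 × 0.20 × 2.6 = 0.2548 m³/s
w_3 = (6.0 − 1.1)/2 = 2.45 m; q_3 = 0.40 × 0.24 × 2.45 = 0.2352 m³/s
w_4 = (8.3 − 5.2)/2 = 1.55 m; q_4 = 0.54 × 0.35 × 1.55 = 0.2930 m³/s
w_5 = (8.3 − 6.0)/2 = 1.15 m; q_5 = 0.21 × 0.06 × 1.15 = 0.01449 m³/s
Q = Σ qᵢ = 0.8187 m³/s
= 0.8187 × 1000 = 818.7 L/s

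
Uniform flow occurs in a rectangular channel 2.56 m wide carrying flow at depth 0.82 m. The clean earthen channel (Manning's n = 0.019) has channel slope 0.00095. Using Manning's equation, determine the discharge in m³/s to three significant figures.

2.14 m³/s

A = b·y = 2.56 × 0.82 = 2.099 m²
P = b + 2y = 2.56 + 2×0.82 = 4.200 m
R = A/P = 2.099/4.200 = 0.4998 m
Q = (1/n)·A·R^(2/3)·S^(1/2) = (1/0.019) × 2.099 × 0.4998^(2/3) × 0.00095^(1/2) = 2.145 m³/s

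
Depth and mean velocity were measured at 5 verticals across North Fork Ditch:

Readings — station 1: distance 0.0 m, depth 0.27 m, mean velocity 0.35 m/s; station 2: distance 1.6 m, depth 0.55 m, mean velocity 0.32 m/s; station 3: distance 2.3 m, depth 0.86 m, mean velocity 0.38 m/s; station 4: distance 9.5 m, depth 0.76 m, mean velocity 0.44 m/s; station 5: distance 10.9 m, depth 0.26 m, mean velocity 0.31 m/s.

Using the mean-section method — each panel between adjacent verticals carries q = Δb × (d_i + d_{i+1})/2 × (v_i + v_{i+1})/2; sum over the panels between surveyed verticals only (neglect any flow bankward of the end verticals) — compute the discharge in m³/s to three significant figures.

3.05 m³/s

Panel 1-2: Δb = 1.6 m, d̄ = (0.27+0.55)/2 = 0.41, v̄ = (0.35+0.32)/2 = 0.335 → q = 1.6×0.41×0.335 = 0.2198 m³/s
Panel 2-3: Δb = 0.7 m, d̄ = (0.55+0.86)/2 = 0.705, v̄ = (0.32+0.38)/2 = 0.35 → q = 0.7×0.705×0.35 = 0.1727 m³/s
Panel 3-4: Δb = 7.2 m, d̄ = (0.86+0.76)/2 = 0.81, v̄ = (0.38+0.44)/2 = 0.41 → q = 7.2×0.81×0.41 = 2.391 m³/s
Panel 4-5: Δb = 1.4 m, d̄ = (0.76+0.26)/2 = 0.51, v̄ = (0.44+0.31)/2 = 0.375 → q = 1.4×0.51×0.375 = 0.2678 m³/s
Q = Σ q = 3.051 m³/s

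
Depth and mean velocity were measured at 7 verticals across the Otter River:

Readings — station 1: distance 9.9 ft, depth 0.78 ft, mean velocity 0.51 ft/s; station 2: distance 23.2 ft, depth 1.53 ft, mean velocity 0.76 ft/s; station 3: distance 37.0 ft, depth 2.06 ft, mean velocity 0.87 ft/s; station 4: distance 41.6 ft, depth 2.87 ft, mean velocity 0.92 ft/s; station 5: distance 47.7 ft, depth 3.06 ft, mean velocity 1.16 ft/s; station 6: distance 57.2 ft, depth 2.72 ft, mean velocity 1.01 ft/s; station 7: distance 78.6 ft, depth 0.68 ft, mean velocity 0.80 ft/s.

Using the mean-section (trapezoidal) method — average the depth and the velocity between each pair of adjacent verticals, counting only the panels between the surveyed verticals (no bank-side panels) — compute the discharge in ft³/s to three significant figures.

122 ft³/s

Panel 1-2: Δb = 13.3 ft, d̄ = (0.78+1.53)/2 = 1.155, v̄ = (0.51+0.76)/2 = 0.635 → q = 13.3×1.155×0.635 = 9.755 ft³/s
Panel 2-3: Δb = 13.8 ft, d̄ = (1.53+2.06)/2 = 1.795, v̄ = (0.76+0.87)/2 = 0.815 → q = 13.8×1.795×0.815 = 20.19 ft³/s
Panel 3-4: Δb = 4.6 ft, d̄ = (2.06+2.87)/2 = 2.465, v̄ = (0.87+0.92)/2 = 0.895 → q = 4.6×2.465×0.895 = 10.15 ft³/s
Panel 4-5: Δb = 6.1 ft, d̄ = (2.87+3.06)/2 = 2.965, v̄ = (0.92+1.16)/2 = 1.04 → q = 6.1×2.965×1.04 = 18.81 ft³/s
Panel 5-6: Δb = 9.5 ft, d̄ = (3.06+2.72)/2 = 2.89, v̄ = (1.16+1.01)/2 = 1.085 → q = 9.5×2.89×1.085 = 29.79 ft³/s
Panel 6-7: Δb = 21.4 ft, d̄ = (2.72+0.68)/2 = 1.7, v̄ = (1.01+0.80)/2 = 0.905 → q = 21.4×1.7×0.905 = 32.92 ft³/s
Q = Σ q = 121.6 ft³/s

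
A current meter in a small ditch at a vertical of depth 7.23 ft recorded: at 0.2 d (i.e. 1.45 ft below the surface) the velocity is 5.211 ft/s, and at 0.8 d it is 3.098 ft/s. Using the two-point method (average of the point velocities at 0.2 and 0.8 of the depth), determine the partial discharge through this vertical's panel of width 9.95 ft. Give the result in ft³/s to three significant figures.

299 ft³/s

v̄ = (5.211 + 3.098) / 2 = 4.155 ft/s
q = v̄ × d × w = 4.155 × 7.23 × 9.95 = 298.9 ft³/s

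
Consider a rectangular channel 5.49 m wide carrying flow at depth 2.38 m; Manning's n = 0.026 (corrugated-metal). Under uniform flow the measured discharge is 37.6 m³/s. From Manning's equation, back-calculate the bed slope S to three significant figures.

0.00405

A = b·y = 5.49 × 2.38 = 13.07 m²
P = b + 2y = 5.49 + 2×2.38 = 10.25 m
R = A/P = 13.07/10.25 = 1.275 m
S = (Q·n / (1·A·R^(2/3)))² = (37.6×0.026 / (1×13.07×1.176))² = 0.004050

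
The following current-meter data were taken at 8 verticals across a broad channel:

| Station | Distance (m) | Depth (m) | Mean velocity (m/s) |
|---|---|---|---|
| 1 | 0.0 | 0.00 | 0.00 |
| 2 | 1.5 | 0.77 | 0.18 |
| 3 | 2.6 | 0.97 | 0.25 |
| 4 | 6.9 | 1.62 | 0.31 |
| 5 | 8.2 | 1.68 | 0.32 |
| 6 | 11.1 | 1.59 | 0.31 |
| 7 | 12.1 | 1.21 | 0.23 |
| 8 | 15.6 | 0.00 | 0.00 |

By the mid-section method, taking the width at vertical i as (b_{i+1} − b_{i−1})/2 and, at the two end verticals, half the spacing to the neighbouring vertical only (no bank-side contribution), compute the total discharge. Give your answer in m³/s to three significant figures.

4.96 m³/s

w_2 = (2.6 − 0.0)/2 = 1.3 m; q_2 = 0.18 × 0.77 × 1.3 = 0.1802 m³/s
w_3 = (6.9 − 1.5)/2 = 2.7 m; q_3 = 0.25 × 0.97 × 2.7 = 0.6548 m³/s
w_4 = (8.2 − 2.6)/2 = 2.8 m; q_4 = 0.31 × 1.62 × 2.8 = 1.406 m³/s
w_5 = (11.1 − 6.9)/2 = 2.1 m; q_5 = 0.32 × 1.68 × 2.1 = 1.129 m³/s
w_6 = (12.1 − 8.2)/2 = 1.95 m; q_6 = 0.31 × 1.59 × 1.95 = 0.9612 m³/s
w_7 = (15.6 − 11.1)/2 = 2.25 m; q_7 = 0.23 × 1.21 × 2.25 = 0.6262 m³/s
Stations 1, 8 contribute zero (depth or velocity is 0).
Q = Σ qᵢ = 4.957 m³/s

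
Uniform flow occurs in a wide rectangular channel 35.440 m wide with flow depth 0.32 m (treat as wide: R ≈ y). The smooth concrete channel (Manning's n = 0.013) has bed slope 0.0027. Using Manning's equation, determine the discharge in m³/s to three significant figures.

21.2 m³/s

A = b·y = 35.440 × 0.32 = 11.34 m²
Wide channel: R ≈ y = 0.32 m
Q = (1/n)·A·R^(2/3)·S^(1/2) = (1/0.013) × 11.34 × 0.3200^(2/3) × 0.0027^(1/2) = 21.21 m³/s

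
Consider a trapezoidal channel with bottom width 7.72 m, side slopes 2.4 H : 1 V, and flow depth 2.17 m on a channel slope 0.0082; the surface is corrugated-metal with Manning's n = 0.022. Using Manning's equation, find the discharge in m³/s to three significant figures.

A = (b + z·y)·y = (7.72 + 2.4×2.17)×2.17 = 28.05 m²
P = b + 2y√(1+z²) = 7.72 + 2×2.17×√(1+2.4²) = 19.00 m
R = A/P = 28.05/19.00 = 1.476 m
Q = (1/n)·A·R^(2/3)·S^(1/2) = (1/0.022) × 28.05 × 1.476^(2/3) × 0.0082^(1/2) = 149.7 m³/s

150 m³/s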